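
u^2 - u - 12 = (u - 4)*(u + 3)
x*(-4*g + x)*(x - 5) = -4*g*x^2 + 20*g*x + x^3 - 5*x^2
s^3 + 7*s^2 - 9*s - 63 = (s - 3)*(s + 3)*(s + 7)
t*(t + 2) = t^2 + 2*t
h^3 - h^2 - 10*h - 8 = (h - 4)*(h + 1)*(h + 2)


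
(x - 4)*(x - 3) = x^2 - 7*x + 12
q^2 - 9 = (q - 3)*(q + 3)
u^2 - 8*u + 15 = (u - 5)*(u - 3)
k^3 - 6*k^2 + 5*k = k*(k - 5)*(k - 1)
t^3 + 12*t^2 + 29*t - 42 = (t - 1)*(t + 6)*(t + 7)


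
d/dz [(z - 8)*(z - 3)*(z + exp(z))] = (z - 8)*(z - 3)*(exp(z) + 1) + (z - 8)*(z + exp(z)) + (z - 3)*(z + exp(z))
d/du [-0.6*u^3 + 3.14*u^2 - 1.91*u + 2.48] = -1.8*u^2 + 6.28*u - 1.91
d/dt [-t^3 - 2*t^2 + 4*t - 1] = -3*t^2 - 4*t + 4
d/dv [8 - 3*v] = -3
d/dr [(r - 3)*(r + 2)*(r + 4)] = 3*r^2 + 6*r - 10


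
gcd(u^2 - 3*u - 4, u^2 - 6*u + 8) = u - 4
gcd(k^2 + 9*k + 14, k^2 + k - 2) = k + 2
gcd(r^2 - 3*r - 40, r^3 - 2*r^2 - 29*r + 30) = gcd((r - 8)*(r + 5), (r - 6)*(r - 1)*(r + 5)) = r + 5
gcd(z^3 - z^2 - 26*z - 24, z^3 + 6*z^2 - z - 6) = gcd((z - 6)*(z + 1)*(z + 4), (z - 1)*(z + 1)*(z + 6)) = z + 1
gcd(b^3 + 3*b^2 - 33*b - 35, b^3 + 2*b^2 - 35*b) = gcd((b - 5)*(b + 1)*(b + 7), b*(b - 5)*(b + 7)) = b^2 + 2*b - 35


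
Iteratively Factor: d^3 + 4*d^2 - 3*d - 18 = (d - 2)*(d^2 + 6*d + 9) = (d - 2)*(d + 3)*(d + 3)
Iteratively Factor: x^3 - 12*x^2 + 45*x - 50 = (x - 5)*(x^2 - 7*x + 10) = (x - 5)^2*(x - 2)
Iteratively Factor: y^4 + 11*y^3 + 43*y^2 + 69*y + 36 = (y + 4)*(y^3 + 7*y^2 + 15*y + 9) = (y + 3)*(y + 4)*(y^2 + 4*y + 3) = (y + 1)*(y + 3)*(y + 4)*(y + 3)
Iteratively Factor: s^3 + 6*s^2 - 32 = (s - 2)*(s^2 + 8*s + 16) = (s - 2)*(s + 4)*(s + 4)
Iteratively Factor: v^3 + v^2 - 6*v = (v)*(v^2 + v - 6) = v*(v - 2)*(v + 3)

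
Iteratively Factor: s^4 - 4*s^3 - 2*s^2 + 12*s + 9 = (s - 3)*(s^3 - s^2 - 5*s - 3) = (s - 3)^2*(s^2 + 2*s + 1) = (s - 3)^2*(s + 1)*(s + 1)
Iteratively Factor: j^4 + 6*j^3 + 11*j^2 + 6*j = (j + 1)*(j^3 + 5*j^2 + 6*j) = (j + 1)*(j + 3)*(j^2 + 2*j) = j*(j + 1)*(j + 3)*(j + 2)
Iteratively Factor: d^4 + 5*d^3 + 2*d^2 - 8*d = (d)*(d^3 + 5*d^2 + 2*d - 8) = d*(d + 2)*(d^2 + 3*d - 4) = d*(d - 1)*(d + 2)*(d + 4)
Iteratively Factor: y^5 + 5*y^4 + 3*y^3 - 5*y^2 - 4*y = (y + 4)*(y^4 + y^3 - y^2 - y) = (y - 1)*(y + 4)*(y^3 + 2*y^2 + y) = (y - 1)*(y + 1)*(y + 4)*(y^2 + y) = (y - 1)*(y + 1)^2*(y + 4)*(y)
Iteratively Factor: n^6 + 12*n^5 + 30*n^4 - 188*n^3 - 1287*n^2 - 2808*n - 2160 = (n + 4)*(n^5 + 8*n^4 - 2*n^3 - 180*n^2 - 567*n - 540) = (n + 3)*(n + 4)*(n^4 + 5*n^3 - 17*n^2 - 129*n - 180) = (n - 5)*(n + 3)*(n + 4)*(n^3 + 10*n^2 + 33*n + 36) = (n - 5)*(n + 3)^2*(n + 4)*(n^2 + 7*n + 12) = (n - 5)*(n + 3)^3*(n + 4)*(n + 4)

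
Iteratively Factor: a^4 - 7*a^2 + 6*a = (a - 2)*(a^3 + 2*a^2 - 3*a) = a*(a - 2)*(a^2 + 2*a - 3) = a*(a - 2)*(a - 1)*(a + 3)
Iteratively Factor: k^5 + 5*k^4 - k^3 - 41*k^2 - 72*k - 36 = (k + 3)*(k^4 + 2*k^3 - 7*k^2 - 20*k - 12) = (k - 3)*(k + 3)*(k^3 + 5*k^2 + 8*k + 4) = (k - 3)*(k + 1)*(k + 3)*(k^2 + 4*k + 4) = (k - 3)*(k + 1)*(k + 2)*(k + 3)*(k + 2)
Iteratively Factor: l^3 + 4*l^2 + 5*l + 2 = (l + 1)*(l^2 + 3*l + 2) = (l + 1)^2*(l + 2)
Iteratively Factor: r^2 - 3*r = (r - 3)*(r)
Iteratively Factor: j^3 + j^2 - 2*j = (j - 1)*(j^2 + 2*j) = (j - 1)*(j + 2)*(j)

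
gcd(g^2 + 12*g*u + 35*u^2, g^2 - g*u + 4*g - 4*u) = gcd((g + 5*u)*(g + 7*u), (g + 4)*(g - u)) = 1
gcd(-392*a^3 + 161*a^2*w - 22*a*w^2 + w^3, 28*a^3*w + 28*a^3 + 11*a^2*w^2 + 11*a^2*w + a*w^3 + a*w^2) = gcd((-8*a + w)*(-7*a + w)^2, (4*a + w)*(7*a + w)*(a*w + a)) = 1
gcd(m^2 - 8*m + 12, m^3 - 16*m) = 1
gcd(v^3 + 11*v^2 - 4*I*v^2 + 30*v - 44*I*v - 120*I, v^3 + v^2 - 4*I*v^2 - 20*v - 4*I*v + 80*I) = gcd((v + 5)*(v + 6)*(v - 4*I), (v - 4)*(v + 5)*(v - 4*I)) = v^2 + v*(5 - 4*I) - 20*I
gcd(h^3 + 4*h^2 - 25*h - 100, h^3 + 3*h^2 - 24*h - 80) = h^2 - h - 20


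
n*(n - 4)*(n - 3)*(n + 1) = n^4 - 6*n^3 + 5*n^2 + 12*n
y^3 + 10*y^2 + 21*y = y*(y + 3)*(y + 7)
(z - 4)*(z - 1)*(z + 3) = z^3 - 2*z^2 - 11*z + 12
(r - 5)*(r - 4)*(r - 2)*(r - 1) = r^4 - 12*r^3 + 49*r^2 - 78*r + 40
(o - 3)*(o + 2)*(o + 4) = o^3 + 3*o^2 - 10*o - 24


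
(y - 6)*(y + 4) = y^2 - 2*y - 24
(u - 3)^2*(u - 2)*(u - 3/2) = u^4 - 19*u^3/2 + 33*u^2 - 99*u/2 + 27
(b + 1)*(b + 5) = b^2 + 6*b + 5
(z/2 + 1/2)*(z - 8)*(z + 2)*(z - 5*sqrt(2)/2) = z^4/2 - 5*z^3/2 - 5*sqrt(2)*z^3/4 - 11*z^2 + 25*sqrt(2)*z^2/4 - 8*z + 55*sqrt(2)*z/2 + 20*sqrt(2)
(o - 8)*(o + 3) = o^2 - 5*o - 24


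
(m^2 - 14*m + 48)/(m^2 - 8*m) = (m - 6)/m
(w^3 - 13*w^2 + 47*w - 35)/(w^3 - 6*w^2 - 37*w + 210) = (w - 1)/(w + 6)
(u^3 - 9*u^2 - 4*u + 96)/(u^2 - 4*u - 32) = (u^2 - u - 12)/(u + 4)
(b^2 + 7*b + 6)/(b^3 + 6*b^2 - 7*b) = (b^2 + 7*b + 6)/(b*(b^2 + 6*b - 7))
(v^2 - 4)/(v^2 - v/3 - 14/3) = 3*(v - 2)/(3*v - 7)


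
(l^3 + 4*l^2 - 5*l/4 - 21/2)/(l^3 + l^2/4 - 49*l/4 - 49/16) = 4*(2*l^2 + l - 6)/(8*l^2 - 26*l - 7)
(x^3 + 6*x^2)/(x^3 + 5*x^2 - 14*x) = x*(x + 6)/(x^2 + 5*x - 14)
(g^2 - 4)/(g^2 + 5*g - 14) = (g + 2)/(g + 7)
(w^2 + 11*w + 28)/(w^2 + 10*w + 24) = (w + 7)/(w + 6)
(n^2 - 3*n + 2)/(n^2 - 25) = (n^2 - 3*n + 2)/(n^2 - 25)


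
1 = 1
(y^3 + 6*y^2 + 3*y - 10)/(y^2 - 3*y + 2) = (y^2 + 7*y + 10)/(y - 2)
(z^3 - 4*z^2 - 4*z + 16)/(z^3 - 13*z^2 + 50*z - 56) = (z + 2)/(z - 7)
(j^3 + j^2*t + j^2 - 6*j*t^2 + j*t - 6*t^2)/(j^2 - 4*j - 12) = (-j^3 - j^2*t - j^2 + 6*j*t^2 - j*t + 6*t^2)/(-j^2 + 4*j + 12)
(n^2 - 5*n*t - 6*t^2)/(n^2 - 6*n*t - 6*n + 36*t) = (n + t)/(n - 6)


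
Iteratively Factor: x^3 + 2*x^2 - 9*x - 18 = (x + 2)*(x^2 - 9) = (x - 3)*(x + 2)*(x + 3)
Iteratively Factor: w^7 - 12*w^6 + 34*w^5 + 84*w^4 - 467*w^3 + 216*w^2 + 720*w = (w - 3)*(w^6 - 9*w^5 + 7*w^4 + 105*w^3 - 152*w^2 - 240*w) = (w - 4)*(w - 3)*(w^5 - 5*w^4 - 13*w^3 + 53*w^2 + 60*w) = w*(w - 4)*(w - 3)*(w^4 - 5*w^3 - 13*w^2 + 53*w + 60) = w*(w - 4)^2*(w - 3)*(w^3 - w^2 - 17*w - 15) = w*(w - 4)^2*(w - 3)*(w + 3)*(w^2 - 4*w - 5) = w*(w - 5)*(w - 4)^2*(w - 3)*(w + 3)*(w + 1)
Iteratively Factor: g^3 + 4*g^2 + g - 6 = (g + 2)*(g^2 + 2*g - 3) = (g - 1)*(g + 2)*(g + 3)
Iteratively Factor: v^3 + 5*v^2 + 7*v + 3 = (v + 3)*(v^2 + 2*v + 1) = (v + 1)*(v + 3)*(v + 1)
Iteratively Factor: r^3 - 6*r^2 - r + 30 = (r + 2)*(r^2 - 8*r + 15) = (r - 5)*(r + 2)*(r - 3)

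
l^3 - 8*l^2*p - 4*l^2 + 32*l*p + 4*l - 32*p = (l - 2)^2*(l - 8*p)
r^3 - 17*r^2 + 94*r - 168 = (r - 7)*(r - 6)*(r - 4)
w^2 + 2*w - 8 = (w - 2)*(w + 4)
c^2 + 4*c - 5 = (c - 1)*(c + 5)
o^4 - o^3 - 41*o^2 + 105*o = o*(o - 5)*(o - 3)*(o + 7)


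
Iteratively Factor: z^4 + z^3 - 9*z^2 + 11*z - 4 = (z - 1)*(z^3 + 2*z^2 - 7*z + 4) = (z - 1)*(z + 4)*(z^2 - 2*z + 1) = (z - 1)^2*(z + 4)*(z - 1)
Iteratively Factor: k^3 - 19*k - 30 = (k + 3)*(k^2 - 3*k - 10) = (k + 2)*(k + 3)*(k - 5)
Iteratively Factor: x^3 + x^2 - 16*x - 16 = (x + 1)*(x^2 - 16) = (x - 4)*(x + 1)*(x + 4)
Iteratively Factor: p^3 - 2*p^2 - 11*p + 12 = (p - 4)*(p^2 + 2*p - 3) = (p - 4)*(p + 3)*(p - 1)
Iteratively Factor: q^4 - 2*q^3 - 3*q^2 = (q - 3)*(q^3 + q^2) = q*(q - 3)*(q^2 + q) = q^2*(q - 3)*(q + 1)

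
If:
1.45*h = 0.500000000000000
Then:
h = 0.34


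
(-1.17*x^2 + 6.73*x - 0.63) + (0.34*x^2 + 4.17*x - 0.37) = -0.83*x^2 + 10.9*x - 1.0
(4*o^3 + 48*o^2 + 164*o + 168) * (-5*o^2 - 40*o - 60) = -20*o^5 - 400*o^4 - 2980*o^3 - 10280*o^2 - 16560*o - 10080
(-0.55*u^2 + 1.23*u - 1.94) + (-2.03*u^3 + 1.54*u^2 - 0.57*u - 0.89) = -2.03*u^3 + 0.99*u^2 + 0.66*u - 2.83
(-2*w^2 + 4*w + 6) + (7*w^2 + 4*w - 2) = 5*w^2 + 8*w + 4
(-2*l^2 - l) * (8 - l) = 2*l^3 - 15*l^2 - 8*l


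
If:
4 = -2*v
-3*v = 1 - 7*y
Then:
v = -2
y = -5/7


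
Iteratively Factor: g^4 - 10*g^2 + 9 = (g + 1)*(g^3 - g^2 - 9*g + 9) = (g - 3)*(g + 1)*(g^2 + 2*g - 3) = (g - 3)*(g + 1)*(g + 3)*(g - 1)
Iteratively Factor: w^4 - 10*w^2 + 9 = (w + 1)*(w^3 - w^2 - 9*w + 9) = (w - 1)*(w + 1)*(w^2 - 9) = (w - 3)*(w - 1)*(w + 1)*(w + 3)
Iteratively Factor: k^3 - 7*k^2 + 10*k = (k - 2)*(k^2 - 5*k) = k*(k - 2)*(k - 5)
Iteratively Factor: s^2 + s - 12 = (s - 3)*(s + 4)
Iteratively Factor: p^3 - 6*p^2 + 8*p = (p)*(p^2 - 6*p + 8) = p*(p - 4)*(p - 2)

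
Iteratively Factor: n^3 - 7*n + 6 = (n - 2)*(n^2 + 2*n - 3) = (n - 2)*(n - 1)*(n + 3)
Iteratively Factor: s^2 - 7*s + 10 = (s - 2)*(s - 5)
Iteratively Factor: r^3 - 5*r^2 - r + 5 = (r + 1)*(r^2 - 6*r + 5) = (r - 1)*(r + 1)*(r - 5)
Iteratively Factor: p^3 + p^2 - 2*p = (p)*(p^2 + p - 2) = p*(p - 1)*(p + 2)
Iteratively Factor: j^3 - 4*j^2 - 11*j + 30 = (j - 2)*(j^2 - 2*j - 15) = (j - 2)*(j + 3)*(j - 5)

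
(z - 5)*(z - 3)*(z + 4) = z^3 - 4*z^2 - 17*z + 60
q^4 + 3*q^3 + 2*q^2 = q^2*(q + 1)*(q + 2)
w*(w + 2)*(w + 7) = w^3 + 9*w^2 + 14*w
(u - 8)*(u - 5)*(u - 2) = u^3 - 15*u^2 + 66*u - 80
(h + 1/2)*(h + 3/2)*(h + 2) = h^3 + 4*h^2 + 19*h/4 + 3/2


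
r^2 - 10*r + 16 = (r - 8)*(r - 2)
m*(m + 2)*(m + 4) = m^3 + 6*m^2 + 8*m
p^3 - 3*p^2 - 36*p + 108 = (p - 6)*(p - 3)*(p + 6)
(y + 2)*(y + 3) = y^2 + 5*y + 6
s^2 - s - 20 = (s - 5)*(s + 4)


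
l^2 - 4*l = l*(l - 4)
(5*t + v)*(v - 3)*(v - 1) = 5*t*v^2 - 20*t*v + 15*t + v^3 - 4*v^2 + 3*v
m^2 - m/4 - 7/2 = (m - 2)*(m + 7/4)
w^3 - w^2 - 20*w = w*(w - 5)*(w + 4)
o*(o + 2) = o^2 + 2*o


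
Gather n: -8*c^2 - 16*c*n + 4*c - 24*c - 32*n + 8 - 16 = -8*c^2 - 20*c + n*(-16*c - 32) - 8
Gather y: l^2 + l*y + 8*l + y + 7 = l^2 + 8*l + y*(l + 1) + 7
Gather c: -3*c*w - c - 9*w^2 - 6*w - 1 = c*(-3*w - 1) - 9*w^2 - 6*w - 1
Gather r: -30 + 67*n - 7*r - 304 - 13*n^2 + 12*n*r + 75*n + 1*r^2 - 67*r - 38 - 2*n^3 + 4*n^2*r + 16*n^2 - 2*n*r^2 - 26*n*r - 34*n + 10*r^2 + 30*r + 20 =-2*n^3 + 3*n^2 + 108*n + r^2*(11 - 2*n) + r*(4*n^2 - 14*n - 44) - 352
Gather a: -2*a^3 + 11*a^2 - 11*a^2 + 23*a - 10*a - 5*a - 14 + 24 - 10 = -2*a^3 + 8*a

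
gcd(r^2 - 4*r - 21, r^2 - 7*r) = r - 7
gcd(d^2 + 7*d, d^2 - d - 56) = d + 7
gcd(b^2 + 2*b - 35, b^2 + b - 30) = b - 5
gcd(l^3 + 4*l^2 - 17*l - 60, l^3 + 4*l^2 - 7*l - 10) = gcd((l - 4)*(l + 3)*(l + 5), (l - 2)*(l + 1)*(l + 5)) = l + 5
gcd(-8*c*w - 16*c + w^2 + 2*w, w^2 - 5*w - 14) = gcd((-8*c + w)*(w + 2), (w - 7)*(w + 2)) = w + 2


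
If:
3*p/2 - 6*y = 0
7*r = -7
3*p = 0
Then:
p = 0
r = -1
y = 0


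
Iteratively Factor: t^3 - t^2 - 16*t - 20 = (t - 5)*(t^2 + 4*t + 4) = (t - 5)*(t + 2)*(t + 2)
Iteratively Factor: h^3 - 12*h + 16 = (h + 4)*(h^2 - 4*h + 4) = (h - 2)*(h + 4)*(h - 2)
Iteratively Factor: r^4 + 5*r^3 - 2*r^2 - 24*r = (r + 4)*(r^3 + r^2 - 6*r) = (r + 3)*(r + 4)*(r^2 - 2*r) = (r - 2)*(r + 3)*(r + 4)*(r)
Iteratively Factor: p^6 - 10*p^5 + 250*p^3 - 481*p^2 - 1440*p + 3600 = (p + 4)*(p^5 - 14*p^4 + 56*p^3 + 26*p^2 - 585*p + 900) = (p - 3)*(p + 4)*(p^4 - 11*p^3 + 23*p^2 + 95*p - 300) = (p - 4)*(p - 3)*(p + 4)*(p^3 - 7*p^2 - 5*p + 75) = (p - 4)*(p - 3)*(p + 3)*(p + 4)*(p^2 - 10*p + 25) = (p - 5)*(p - 4)*(p - 3)*(p + 3)*(p + 4)*(p - 5)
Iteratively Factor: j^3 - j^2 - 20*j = (j + 4)*(j^2 - 5*j) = j*(j + 4)*(j - 5)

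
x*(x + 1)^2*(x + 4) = x^4 + 6*x^3 + 9*x^2 + 4*x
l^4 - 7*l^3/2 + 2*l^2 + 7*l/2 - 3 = (l - 2)*(l - 3/2)*(l - 1)*(l + 1)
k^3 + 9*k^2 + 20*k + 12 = (k + 1)*(k + 2)*(k + 6)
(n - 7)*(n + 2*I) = n^2 - 7*n + 2*I*n - 14*I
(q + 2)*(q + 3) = q^2 + 5*q + 6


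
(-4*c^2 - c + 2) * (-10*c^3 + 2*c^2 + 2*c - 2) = 40*c^5 + 2*c^4 - 30*c^3 + 10*c^2 + 6*c - 4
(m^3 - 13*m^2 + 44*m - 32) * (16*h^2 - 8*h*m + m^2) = 16*h^2*m^3 - 208*h^2*m^2 + 704*h^2*m - 512*h^2 - 8*h*m^4 + 104*h*m^3 - 352*h*m^2 + 256*h*m + m^5 - 13*m^4 + 44*m^3 - 32*m^2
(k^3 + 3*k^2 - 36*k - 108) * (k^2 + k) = k^5 + 4*k^4 - 33*k^3 - 144*k^2 - 108*k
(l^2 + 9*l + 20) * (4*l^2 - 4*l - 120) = 4*l^4 + 32*l^3 - 76*l^2 - 1160*l - 2400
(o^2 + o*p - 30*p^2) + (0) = o^2 + o*p - 30*p^2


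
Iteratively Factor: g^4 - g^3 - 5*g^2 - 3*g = (g - 3)*(g^3 + 2*g^2 + g) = (g - 3)*(g + 1)*(g^2 + g) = (g - 3)*(g + 1)^2*(g)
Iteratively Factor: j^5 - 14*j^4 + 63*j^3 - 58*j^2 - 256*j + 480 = (j + 2)*(j^4 - 16*j^3 + 95*j^2 - 248*j + 240) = (j - 5)*(j + 2)*(j^3 - 11*j^2 + 40*j - 48) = (j - 5)*(j - 4)*(j + 2)*(j^2 - 7*j + 12) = (j - 5)*(j - 4)*(j - 3)*(j + 2)*(j - 4)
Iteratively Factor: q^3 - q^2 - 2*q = (q)*(q^2 - q - 2) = q*(q - 2)*(q + 1)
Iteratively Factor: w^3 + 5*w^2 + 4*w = (w)*(w^2 + 5*w + 4) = w*(w + 4)*(w + 1)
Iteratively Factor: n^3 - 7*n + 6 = (n - 1)*(n^2 + n - 6) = (n - 2)*(n - 1)*(n + 3)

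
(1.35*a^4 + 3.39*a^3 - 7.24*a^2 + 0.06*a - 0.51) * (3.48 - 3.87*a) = -5.2245*a^5 - 8.4213*a^4 + 39.816*a^3 - 25.4274*a^2 + 2.1825*a - 1.7748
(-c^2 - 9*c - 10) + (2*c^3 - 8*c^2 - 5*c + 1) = 2*c^3 - 9*c^2 - 14*c - 9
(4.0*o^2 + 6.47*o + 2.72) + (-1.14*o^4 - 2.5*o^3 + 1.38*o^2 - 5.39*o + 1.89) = -1.14*o^4 - 2.5*o^3 + 5.38*o^2 + 1.08*o + 4.61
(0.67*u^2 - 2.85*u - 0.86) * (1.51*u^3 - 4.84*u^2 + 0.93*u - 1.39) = 1.0117*u^5 - 7.5463*u^4 + 13.1185*u^3 + 0.5806*u^2 + 3.1617*u + 1.1954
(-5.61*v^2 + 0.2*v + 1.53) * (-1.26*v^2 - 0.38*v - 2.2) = 7.0686*v^4 + 1.8798*v^3 + 10.3382*v^2 - 1.0214*v - 3.366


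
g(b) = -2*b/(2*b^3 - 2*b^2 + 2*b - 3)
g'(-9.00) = 0.00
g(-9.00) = -0.01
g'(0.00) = 0.67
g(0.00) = 0.00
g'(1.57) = 3.11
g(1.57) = -1.06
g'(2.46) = 0.26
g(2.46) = -0.25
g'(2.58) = 0.22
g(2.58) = -0.22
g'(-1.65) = -0.10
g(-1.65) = -0.16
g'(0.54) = 1.27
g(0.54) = 0.49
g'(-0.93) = -0.06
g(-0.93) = -0.23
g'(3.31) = 0.09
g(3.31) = -0.12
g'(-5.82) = -0.01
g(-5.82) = -0.02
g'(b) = -2*b*(-6*b^2 + 4*b - 2)/(2*b^3 - 2*b^2 + 2*b - 3)^2 - 2/(2*b^3 - 2*b^2 + 2*b - 3) = 2*(4*b^3 - 2*b^2 + 3)/(4*b^6 - 8*b^5 + 12*b^4 - 20*b^3 + 16*b^2 - 12*b + 9)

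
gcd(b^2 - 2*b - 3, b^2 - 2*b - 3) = b^2 - 2*b - 3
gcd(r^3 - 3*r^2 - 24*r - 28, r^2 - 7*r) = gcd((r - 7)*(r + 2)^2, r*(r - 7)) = r - 7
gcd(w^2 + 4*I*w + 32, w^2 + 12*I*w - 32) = w + 8*I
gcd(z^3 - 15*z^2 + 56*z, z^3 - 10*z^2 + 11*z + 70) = z - 7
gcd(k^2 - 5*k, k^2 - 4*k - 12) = 1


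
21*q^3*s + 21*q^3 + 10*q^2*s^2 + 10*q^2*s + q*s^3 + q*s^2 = (3*q + s)*(7*q + s)*(q*s + q)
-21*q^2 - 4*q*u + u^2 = (-7*q + u)*(3*q + u)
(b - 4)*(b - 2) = b^2 - 6*b + 8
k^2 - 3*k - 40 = (k - 8)*(k + 5)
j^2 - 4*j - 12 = (j - 6)*(j + 2)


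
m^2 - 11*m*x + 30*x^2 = (m - 6*x)*(m - 5*x)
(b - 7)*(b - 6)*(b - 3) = b^3 - 16*b^2 + 81*b - 126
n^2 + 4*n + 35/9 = (n + 5/3)*(n + 7/3)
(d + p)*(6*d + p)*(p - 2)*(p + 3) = 6*d^2*p^2 + 6*d^2*p - 36*d^2 + 7*d*p^3 + 7*d*p^2 - 42*d*p + p^4 + p^3 - 6*p^2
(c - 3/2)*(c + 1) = c^2 - c/2 - 3/2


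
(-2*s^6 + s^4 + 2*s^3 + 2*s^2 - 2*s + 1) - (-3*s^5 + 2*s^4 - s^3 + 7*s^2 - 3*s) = -2*s^6 + 3*s^5 - s^4 + 3*s^3 - 5*s^2 + s + 1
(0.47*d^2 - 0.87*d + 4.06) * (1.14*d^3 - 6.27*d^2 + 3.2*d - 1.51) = 0.5358*d^5 - 3.9387*d^4 + 11.5873*d^3 - 28.9499*d^2 + 14.3057*d - 6.1306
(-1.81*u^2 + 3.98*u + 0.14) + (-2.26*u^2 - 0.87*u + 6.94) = -4.07*u^2 + 3.11*u + 7.08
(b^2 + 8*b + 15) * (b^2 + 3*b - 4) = b^4 + 11*b^3 + 35*b^2 + 13*b - 60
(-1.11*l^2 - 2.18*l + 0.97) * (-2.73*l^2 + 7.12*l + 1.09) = 3.0303*l^4 - 1.9518*l^3 - 19.3796*l^2 + 4.5302*l + 1.0573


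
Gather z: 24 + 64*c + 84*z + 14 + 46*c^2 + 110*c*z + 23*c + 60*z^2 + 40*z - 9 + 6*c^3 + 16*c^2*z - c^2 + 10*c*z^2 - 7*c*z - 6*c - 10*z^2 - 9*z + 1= 6*c^3 + 45*c^2 + 81*c + z^2*(10*c + 50) + z*(16*c^2 + 103*c + 115) + 30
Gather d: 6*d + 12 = 6*d + 12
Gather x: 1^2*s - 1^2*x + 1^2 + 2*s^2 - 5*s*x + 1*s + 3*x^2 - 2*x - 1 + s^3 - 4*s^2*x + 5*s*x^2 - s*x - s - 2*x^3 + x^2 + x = s^3 + 2*s^2 + s - 2*x^3 + x^2*(5*s + 4) + x*(-4*s^2 - 6*s - 2)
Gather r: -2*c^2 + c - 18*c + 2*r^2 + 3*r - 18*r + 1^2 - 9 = -2*c^2 - 17*c + 2*r^2 - 15*r - 8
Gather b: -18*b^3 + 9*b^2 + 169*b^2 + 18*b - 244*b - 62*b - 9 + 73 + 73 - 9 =-18*b^3 + 178*b^2 - 288*b + 128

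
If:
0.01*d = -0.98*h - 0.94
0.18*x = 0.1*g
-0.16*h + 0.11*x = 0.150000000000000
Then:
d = -67.375*x - 2.125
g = 1.8*x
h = 0.6875*x - 0.9375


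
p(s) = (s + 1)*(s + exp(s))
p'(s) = s + (s + 1)*(exp(s) + 1) + exp(s)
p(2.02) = 28.87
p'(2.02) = 35.34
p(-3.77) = 10.38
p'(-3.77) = -6.58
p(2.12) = 32.61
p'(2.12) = 39.56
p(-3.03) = 6.05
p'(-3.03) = -5.11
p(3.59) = 182.79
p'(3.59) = 210.73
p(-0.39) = 0.18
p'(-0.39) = 1.31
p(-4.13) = 12.88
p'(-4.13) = -7.29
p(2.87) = 79.36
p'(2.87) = 92.63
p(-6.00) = 29.99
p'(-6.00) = -11.01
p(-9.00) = 72.00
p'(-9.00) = -17.00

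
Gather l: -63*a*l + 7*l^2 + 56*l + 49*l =7*l^2 + l*(105 - 63*a)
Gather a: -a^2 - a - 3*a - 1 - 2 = -a^2 - 4*a - 3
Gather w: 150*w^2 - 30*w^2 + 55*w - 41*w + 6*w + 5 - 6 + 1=120*w^2 + 20*w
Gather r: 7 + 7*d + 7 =7*d + 14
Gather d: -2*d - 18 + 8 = -2*d - 10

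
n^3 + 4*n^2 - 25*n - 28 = (n - 4)*(n + 1)*(n + 7)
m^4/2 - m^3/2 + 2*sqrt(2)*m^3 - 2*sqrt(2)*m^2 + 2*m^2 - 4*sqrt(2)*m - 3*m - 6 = (m/2 + sqrt(2)/2)*(m - 2)*(m + 1)*(m + 3*sqrt(2))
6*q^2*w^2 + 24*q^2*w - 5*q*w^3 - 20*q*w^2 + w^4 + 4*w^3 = w*(-3*q + w)*(-2*q + w)*(w + 4)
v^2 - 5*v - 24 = (v - 8)*(v + 3)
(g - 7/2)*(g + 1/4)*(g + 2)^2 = g^4 + 3*g^3/4 - 79*g^2/8 - 33*g/2 - 7/2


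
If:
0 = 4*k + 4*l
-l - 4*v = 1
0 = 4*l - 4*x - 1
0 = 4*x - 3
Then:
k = -1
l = 1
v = -1/2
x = 3/4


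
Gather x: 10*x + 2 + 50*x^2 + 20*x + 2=50*x^2 + 30*x + 4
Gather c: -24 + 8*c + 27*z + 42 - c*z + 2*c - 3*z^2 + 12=c*(10 - z) - 3*z^2 + 27*z + 30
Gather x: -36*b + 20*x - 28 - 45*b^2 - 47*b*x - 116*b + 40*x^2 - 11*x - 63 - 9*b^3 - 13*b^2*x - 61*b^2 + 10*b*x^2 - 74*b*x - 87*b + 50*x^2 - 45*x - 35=-9*b^3 - 106*b^2 - 239*b + x^2*(10*b + 90) + x*(-13*b^2 - 121*b - 36) - 126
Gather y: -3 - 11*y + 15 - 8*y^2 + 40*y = -8*y^2 + 29*y + 12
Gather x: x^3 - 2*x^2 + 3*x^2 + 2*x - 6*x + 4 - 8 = x^3 + x^2 - 4*x - 4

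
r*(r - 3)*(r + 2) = r^3 - r^2 - 6*r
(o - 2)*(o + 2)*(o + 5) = o^3 + 5*o^2 - 4*o - 20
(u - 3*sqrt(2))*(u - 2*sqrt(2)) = u^2 - 5*sqrt(2)*u + 12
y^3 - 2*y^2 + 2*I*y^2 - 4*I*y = y*(y - 2)*(y + 2*I)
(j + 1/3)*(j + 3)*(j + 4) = j^3 + 22*j^2/3 + 43*j/3 + 4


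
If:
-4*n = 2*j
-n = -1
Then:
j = -2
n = 1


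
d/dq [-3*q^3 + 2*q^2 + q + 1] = -9*q^2 + 4*q + 1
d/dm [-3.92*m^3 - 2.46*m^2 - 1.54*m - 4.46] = -11.76*m^2 - 4.92*m - 1.54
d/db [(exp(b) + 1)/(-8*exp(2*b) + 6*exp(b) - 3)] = (8*exp(2*b) + 16*exp(b) - 9)*exp(b)/(64*exp(4*b) - 96*exp(3*b) + 84*exp(2*b) - 36*exp(b) + 9)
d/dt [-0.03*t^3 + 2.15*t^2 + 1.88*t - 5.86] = -0.09*t^2 + 4.3*t + 1.88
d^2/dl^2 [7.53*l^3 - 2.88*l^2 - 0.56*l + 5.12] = 45.18*l - 5.76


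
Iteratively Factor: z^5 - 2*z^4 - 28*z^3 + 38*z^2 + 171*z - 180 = (z + 3)*(z^4 - 5*z^3 - 13*z^2 + 77*z - 60) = (z - 3)*(z + 3)*(z^3 - 2*z^2 - 19*z + 20) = (z - 3)*(z - 1)*(z + 3)*(z^2 - z - 20) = (z - 3)*(z - 1)*(z + 3)*(z + 4)*(z - 5)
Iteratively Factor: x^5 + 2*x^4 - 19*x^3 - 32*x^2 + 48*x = (x - 4)*(x^4 + 6*x^3 + 5*x^2 - 12*x) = x*(x - 4)*(x^3 + 6*x^2 + 5*x - 12) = x*(x - 4)*(x + 3)*(x^2 + 3*x - 4) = x*(x - 4)*(x + 3)*(x + 4)*(x - 1)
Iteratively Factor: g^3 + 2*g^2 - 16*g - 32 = (g - 4)*(g^2 + 6*g + 8) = (g - 4)*(g + 4)*(g + 2)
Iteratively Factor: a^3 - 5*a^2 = (a)*(a^2 - 5*a) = a^2*(a - 5)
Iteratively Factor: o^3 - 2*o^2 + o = (o - 1)*(o^2 - o) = (o - 1)^2*(o)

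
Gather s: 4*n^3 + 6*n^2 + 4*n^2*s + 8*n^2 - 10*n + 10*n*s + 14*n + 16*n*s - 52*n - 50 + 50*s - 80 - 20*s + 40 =4*n^3 + 14*n^2 - 48*n + s*(4*n^2 + 26*n + 30) - 90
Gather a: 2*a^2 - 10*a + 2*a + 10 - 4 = 2*a^2 - 8*a + 6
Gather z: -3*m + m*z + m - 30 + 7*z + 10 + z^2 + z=-2*m + z^2 + z*(m + 8) - 20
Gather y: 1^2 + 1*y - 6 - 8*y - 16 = -7*y - 21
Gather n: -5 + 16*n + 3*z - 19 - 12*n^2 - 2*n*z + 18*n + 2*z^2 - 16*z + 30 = -12*n^2 + n*(34 - 2*z) + 2*z^2 - 13*z + 6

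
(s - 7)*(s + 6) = s^2 - s - 42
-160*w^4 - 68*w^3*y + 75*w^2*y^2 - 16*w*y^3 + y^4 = (-8*w + y)*(-5*w + y)*(-4*w + y)*(w + y)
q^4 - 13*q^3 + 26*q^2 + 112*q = q*(q - 8)*(q - 7)*(q + 2)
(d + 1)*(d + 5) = d^2 + 6*d + 5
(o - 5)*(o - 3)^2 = o^3 - 11*o^2 + 39*o - 45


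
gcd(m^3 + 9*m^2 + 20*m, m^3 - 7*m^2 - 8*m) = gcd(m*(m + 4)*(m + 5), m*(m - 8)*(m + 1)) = m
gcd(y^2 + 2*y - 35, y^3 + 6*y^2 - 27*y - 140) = y^2 + 2*y - 35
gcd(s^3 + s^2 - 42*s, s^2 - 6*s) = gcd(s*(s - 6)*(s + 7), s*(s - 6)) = s^2 - 6*s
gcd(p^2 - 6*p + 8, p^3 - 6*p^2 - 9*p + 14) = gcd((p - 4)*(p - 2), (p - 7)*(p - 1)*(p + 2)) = 1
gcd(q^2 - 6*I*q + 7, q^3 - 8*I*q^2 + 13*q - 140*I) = q - 7*I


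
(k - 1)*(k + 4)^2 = k^3 + 7*k^2 + 8*k - 16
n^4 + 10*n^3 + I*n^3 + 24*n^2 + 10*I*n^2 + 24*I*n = n*(n + 4)*(n + 6)*(n + I)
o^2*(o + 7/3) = o^3 + 7*o^2/3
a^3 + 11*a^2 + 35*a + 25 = (a + 1)*(a + 5)^2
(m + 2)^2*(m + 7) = m^3 + 11*m^2 + 32*m + 28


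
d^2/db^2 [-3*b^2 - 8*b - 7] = -6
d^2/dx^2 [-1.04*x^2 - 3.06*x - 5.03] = -2.08000000000000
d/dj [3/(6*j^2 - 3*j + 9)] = (1 - 4*j)/(2*j^2 - j + 3)^2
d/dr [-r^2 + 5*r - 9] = 5 - 2*r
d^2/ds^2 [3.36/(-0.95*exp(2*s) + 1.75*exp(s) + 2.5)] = (3.36*(1.9*exp(s) - 1.75)*(3.8*exp(s) - 3.5)*exp(s) + (12.768*exp(s) - 5.88)*(-0.95*exp(2*s) + 1.75*exp(s) + 2.5))*exp(s)/(-0.95*exp(2*s) + 1.75*exp(s) + 2.5)^3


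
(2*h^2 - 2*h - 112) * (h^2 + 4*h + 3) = 2*h^4 + 6*h^3 - 114*h^2 - 454*h - 336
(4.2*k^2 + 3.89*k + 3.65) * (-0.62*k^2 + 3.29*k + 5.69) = -2.604*k^4 + 11.4062*k^3 + 34.4331*k^2 + 34.1426*k + 20.7685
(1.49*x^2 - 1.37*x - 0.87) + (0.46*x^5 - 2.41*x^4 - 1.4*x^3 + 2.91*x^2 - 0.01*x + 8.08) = 0.46*x^5 - 2.41*x^4 - 1.4*x^3 + 4.4*x^2 - 1.38*x + 7.21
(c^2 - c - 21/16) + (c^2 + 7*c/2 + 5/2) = 2*c^2 + 5*c/2 + 19/16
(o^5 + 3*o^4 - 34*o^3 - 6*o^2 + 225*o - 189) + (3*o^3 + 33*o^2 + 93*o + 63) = o^5 + 3*o^4 - 31*o^3 + 27*o^2 + 318*o - 126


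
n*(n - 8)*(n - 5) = n^3 - 13*n^2 + 40*n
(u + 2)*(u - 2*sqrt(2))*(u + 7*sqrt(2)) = u^3 + 2*u^2 + 5*sqrt(2)*u^2 - 28*u + 10*sqrt(2)*u - 56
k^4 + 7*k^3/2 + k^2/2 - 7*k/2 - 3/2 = (k - 1)*(k + 1/2)*(k + 1)*(k + 3)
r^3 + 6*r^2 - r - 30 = (r - 2)*(r + 3)*(r + 5)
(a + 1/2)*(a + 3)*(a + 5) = a^3 + 17*a^2/2 + 19*a + 15/2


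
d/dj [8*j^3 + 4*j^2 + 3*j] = 24*j^2 + 8*j + 3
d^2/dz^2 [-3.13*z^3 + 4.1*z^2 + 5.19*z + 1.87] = 8.2 - 18.78*z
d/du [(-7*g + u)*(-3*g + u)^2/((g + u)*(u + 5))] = (3*g - u)*((g + u)*(3*g - u)*(7*g - u) + (g + u)*(17*g - 3*u)*(u + 5) + (3*g - u)*(7*g - u)*(u + 5))/((g + u)^2*(u + 5)^2)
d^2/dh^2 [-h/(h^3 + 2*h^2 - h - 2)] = 2*(-h*(3*h^2 + 4*h - 1)^2 + (3*h^2 + h*(3*h + 2) + 4*h - 1)*(h^3 + 2*h^2 - h - 2))/(h^3 + 2*h^2 - h - 2)^3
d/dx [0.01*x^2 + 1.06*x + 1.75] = 0.02*x + 1.06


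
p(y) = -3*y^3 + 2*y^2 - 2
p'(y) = -9*y^2 + 4*y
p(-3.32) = 129.83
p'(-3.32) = -112.48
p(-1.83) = 23.08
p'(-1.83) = -37.46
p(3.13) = -74.40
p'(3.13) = -75.65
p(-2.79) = 78.72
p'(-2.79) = -81.22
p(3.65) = -121.24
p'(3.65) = -105.30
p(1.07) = -3.39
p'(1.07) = -6.02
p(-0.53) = -0.99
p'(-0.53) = -4.65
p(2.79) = -51.58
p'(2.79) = -58.90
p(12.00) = -4898.00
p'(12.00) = -1248.00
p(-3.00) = 97.00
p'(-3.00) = -93.00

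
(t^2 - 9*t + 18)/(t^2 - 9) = (t - 6)/(t + 3)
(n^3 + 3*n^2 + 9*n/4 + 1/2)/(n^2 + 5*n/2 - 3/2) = (4*n^3 + 12*n^2 + 9*n + 2)/(2*(2*n^2 + 5*n - 3))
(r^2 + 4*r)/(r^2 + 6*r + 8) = r/(r + 2)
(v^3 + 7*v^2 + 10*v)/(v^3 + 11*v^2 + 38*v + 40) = v/(v + 4)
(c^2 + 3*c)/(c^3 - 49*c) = (c + 3)/(c^2 - 49)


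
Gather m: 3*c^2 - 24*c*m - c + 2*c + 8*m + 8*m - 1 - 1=3*c^2 + c + m*(16 - 24*c) - 2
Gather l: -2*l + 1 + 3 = 4 - 2*l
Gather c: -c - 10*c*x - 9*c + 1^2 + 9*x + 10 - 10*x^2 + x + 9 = c*(-10*x - 10) - 10*x^2 + 10*x + 20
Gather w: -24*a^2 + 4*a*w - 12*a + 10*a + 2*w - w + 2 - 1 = -24*a^2 - 2*a + w*(4*a + 1) + 1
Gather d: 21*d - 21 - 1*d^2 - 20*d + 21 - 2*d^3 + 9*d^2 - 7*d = -2*d^3 + 8*d^2 - 6*d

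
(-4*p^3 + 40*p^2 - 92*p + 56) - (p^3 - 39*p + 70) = -5*p^3 + 40*p^2 - 53*p - 14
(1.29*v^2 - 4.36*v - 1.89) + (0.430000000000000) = 1.29*v^2 - 4.36*v - 1.46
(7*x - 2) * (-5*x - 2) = -35*x^2 - 4*x + 4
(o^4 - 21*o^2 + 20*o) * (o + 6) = o^5 + 6*o^4 - 21*o^3 - 106*o^2 + 120*o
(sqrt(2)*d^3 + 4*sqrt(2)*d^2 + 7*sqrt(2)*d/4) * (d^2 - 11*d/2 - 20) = sqrt(2)*d^5 - 3*sqrt(2)*d^4/2 - 161*sqrt(2)*d^3/4 - 717*sqrt(2)*d^2/8 - 35*sqrt(2)*d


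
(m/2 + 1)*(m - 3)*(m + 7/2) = m^3/2 + 5*m^2/4 - 19*m/4 - 21/2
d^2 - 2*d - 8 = (d - 4)*(d + 2)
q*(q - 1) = q^2 - q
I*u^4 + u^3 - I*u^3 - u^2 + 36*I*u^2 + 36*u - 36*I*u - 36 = (u - 6*I)*(u - I)*(u + 6*I)*(I*u - I)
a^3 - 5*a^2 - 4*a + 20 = (a - 5)*(a - 2)*(a + 2)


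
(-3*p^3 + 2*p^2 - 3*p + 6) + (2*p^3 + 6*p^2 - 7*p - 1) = -p^3 + 8*p^2 - 10*p + 5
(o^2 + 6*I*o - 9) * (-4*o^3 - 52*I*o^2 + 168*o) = -4*o^5 - 76*I*o^4 + 516*o^3 + 1476*I*o^2 - 1512*o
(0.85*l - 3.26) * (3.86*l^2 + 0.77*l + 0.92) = 3.281*l^3 - 11.9291*l^2 - 1.7282*l - 2.9992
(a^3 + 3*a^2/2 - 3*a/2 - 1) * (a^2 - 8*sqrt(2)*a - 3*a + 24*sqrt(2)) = a^5 - 8*sqrt(2)*a^4 - 3*a^4/2 - 6*a^3 + 12*sqrt(2)*a^3 + 7*a^2/2 + 48*sqrt(2)*a^2 - 28*sqrt(2)*a + 3*a - 24*sqrt(2)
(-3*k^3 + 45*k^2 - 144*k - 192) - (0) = -3*k^3 + 45*k^2 - 144*k - 192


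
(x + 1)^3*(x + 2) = x^4 + 5*x^3 + 9*x^2 + 7*x + 2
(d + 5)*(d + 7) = d^2 + 12*d + 35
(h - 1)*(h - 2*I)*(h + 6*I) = h^3 - h^2 + 4*I*h^2 + 12*h - 4*I*h - 12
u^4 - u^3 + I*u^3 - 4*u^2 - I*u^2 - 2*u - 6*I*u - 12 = (u - 3)*(u + 2)*(u - I)*(u + 2*I)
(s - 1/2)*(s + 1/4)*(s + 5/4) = s^3 + s^2 - 7*s/16 - 5/32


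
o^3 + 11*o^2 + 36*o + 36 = (o + 2)*(o + 3)*(o + 6)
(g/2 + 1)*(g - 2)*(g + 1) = g^3/2 + g^2/2 - 2*g - 2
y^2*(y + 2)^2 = y^4 + 4*y^3 + 4*y^2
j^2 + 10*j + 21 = (j + 3)*(j + 7)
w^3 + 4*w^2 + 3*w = w*(w + 1)*(w + 3)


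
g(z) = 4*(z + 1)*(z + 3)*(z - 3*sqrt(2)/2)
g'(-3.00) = 40.97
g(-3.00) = 0.00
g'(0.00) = -21.94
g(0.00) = -25.46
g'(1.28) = 16.96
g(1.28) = -32.84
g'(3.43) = 170.79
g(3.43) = 149.11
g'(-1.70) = -12.81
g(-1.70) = 13.91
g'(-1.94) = -5.94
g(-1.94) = 16.19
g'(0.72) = -4.90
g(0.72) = -35.86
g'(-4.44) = 147.89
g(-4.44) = -130.01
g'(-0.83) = -26.15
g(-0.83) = -4.35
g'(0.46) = -12.49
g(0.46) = -33.57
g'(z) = 4*(z + 1)*(z + 3) + 4*(z + 1)*(z - 3*sqrt(2)/2) + 4*(z + 3)*(z - 3*sqrt(2)/2) = 12*z^2 - 12*sqrt(2)*z + 32*z - 24*sqrt(2) + 12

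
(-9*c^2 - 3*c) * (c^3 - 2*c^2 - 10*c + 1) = -9*c^5 + 15*c^4 + 96*c^3 + 21*c^2 - 3*c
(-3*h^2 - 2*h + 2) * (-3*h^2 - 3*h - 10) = 9*h^4 + 15*h^3 + 30*h^2 + 14*h - 20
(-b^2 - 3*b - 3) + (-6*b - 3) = -b^2 - 9*b - 6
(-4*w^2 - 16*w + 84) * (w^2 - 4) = -4*w^4 - 16*w^3 + 100*w^2 + 64*w - 336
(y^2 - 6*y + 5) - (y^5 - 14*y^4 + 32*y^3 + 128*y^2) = -y^5 + 14*y^4 - 32*y^3 - 127*y^2 - 6*y + 5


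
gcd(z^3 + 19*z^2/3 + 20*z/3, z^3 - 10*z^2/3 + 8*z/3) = z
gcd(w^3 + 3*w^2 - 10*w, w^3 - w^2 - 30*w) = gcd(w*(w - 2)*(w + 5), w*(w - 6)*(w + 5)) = w^2 + 5*w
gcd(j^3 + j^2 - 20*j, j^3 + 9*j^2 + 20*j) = j^2 + 5*j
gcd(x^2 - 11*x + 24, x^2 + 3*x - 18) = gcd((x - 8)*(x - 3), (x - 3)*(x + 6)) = x - 3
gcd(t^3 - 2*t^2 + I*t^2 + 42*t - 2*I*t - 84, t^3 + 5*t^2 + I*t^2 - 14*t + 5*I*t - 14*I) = t - 2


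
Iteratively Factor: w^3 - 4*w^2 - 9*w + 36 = (w - 3)*(w^2 - w - 12) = (w - 4)*(w - 3)*(w + 3)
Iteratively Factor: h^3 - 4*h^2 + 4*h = (h)*(h^2 - 4*h + 4) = h*(h - 2)*(h - 2)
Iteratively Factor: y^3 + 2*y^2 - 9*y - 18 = (y - 3)*(y^2 + 5*y + 6) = (y - 3)*(y + 2)*(y + 3)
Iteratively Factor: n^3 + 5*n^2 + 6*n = (n)*(n^2 + 5*n + 6) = n*(n + 3)*(n + 2)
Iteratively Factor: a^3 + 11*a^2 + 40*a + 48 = (a + 4)*(a^2 + 7*a + 12) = (a + 3)*(a + 4)*(a + 4)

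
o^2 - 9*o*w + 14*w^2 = (o - 7*w)*(o - 2*w)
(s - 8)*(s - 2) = s^2 - 10*s + 16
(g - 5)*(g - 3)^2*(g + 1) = g^4 - 10*g^3 + 28*g^2 - 6*g - 45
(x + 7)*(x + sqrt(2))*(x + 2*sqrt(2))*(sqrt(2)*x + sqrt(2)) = sqrt(2)*x^4 + 6*x^3 + 8*sqrt(2)*x^3 + 11*sqrt(2)*x^2 + 48*x^2 + 42*x + 32*sqrt(2)*x + 28*sqrt(2)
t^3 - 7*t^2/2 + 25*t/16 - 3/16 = (t - 3)*(t - 1/4)^2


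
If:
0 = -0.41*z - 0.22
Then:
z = -0.54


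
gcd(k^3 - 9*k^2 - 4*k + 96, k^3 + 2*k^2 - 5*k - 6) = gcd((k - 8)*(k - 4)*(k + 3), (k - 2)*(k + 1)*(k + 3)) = k + 3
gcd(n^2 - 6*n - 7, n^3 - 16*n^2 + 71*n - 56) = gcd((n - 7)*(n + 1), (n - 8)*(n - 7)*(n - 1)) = n - 7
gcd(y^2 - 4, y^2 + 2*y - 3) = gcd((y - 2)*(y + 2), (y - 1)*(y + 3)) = 1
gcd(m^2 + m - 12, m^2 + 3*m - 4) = m + 4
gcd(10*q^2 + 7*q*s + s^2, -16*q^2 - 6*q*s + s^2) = 2*q + s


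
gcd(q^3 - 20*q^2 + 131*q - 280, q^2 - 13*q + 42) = q - 7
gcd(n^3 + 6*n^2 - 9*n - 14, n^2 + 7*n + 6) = n + 1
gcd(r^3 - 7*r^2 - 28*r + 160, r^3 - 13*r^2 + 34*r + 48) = r - 8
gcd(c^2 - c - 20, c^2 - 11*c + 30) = c - 5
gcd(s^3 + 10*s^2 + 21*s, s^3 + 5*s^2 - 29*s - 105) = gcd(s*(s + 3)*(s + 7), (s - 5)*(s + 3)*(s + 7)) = s^2 + 10*s + 21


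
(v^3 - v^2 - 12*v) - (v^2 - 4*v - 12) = v^3 - 2*v^2 - 8*v + 12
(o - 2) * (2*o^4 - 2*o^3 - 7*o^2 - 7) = 2*o^5 - 6*o^4 - 3*o^3 + 14*o^2 - 7*o + 14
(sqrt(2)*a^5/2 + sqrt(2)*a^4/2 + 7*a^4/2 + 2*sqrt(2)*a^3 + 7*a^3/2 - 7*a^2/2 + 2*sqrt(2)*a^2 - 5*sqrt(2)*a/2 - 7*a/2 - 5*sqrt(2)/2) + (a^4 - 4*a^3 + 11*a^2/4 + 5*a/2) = sqrt(2)*a^5/2 + sqrt(2)*a^4/2 + 9*a^4/2 - a^3/2 + 2*sqrt(2)*a^3 - 3*a^2/4 + 2*sqrt(2)*a^2 - 5*sqrt(2)*a/2 - a - 5*sqrt(2)/2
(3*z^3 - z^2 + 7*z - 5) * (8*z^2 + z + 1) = 24*z^5 - 5*z^4 + 58*z^3 - 34*z^2 + 2*z - 5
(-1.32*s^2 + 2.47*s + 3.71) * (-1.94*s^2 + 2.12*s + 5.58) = 2.5608*s^4 - 7.5902*s^3 - 9.3266*s^2 + 21.6478*s + 20.7018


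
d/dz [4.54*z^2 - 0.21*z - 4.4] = 9.08*z - 0.21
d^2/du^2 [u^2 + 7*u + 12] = 2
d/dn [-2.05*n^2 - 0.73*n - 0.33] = -4.1*n - 0.73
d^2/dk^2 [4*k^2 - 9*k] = 8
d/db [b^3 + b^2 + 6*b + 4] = 3*b^2 + 2*b + 6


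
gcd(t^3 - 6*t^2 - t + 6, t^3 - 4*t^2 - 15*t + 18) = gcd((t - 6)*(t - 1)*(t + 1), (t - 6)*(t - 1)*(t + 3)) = t^2 - 7*t + 6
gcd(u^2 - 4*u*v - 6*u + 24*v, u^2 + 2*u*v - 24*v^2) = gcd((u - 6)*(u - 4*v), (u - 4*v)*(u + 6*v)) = u - 4*v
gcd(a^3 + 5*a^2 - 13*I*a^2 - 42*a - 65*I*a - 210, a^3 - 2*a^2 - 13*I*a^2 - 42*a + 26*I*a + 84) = a^2 - 13*I*a - 42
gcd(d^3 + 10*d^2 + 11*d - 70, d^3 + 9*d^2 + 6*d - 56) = d^2 + 5*d - 14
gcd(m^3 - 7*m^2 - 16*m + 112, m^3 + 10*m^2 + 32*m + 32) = m + 4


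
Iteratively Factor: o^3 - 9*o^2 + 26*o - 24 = (o - 2)*(o^2 - 7*o + 12) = (o - 4)*(o - 2)*(o - 3)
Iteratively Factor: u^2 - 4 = (u + 2)*(u - 2)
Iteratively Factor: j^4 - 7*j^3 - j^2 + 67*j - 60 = (j - 1)*(j^3 - 6*j^2 - 7*j + 60) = (j - 4)*(j - 1)*(j^2 - 2*j - 15) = (j - 4)*(j - 1)*(j + 3)*(j - 5)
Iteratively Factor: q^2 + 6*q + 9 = (q + 3)*(q + 3)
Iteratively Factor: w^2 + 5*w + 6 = (w + 3)*(w + 2)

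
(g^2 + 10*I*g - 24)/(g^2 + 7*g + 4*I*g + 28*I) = (g + 6*I)/(g + 7)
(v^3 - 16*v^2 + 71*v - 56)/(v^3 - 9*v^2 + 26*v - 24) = (v^3 - 16*v^2 + 71*v - 56)/(v^3 - 9*v^2 + 26*v - 24)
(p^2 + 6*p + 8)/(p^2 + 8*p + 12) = (p + 4)/(p + 6)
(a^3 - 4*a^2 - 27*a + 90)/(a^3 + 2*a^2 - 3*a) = (a^3 - 4*a^2 - 27*a + 90)/(a*(a^2 + 2*a - 3))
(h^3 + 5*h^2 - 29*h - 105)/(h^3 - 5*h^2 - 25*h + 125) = (h^2 + 10*h + 21)/(h^2 - 25)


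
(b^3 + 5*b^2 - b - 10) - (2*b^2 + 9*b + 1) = b^3 + 3*b^2 - 10*b - 11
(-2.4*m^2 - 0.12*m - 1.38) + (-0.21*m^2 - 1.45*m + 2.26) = -2.61*m^2 - 1.57*m + 0.88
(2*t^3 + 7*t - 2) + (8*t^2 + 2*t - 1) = 2*t^3 + 8*t^2 + 9*t - 3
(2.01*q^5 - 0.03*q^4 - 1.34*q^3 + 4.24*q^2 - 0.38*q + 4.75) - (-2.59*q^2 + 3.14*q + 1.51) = 2.01*q^5 - 0.03*q^4 - 1.34*q^3 + 6.83*q^2 - 3.52*q + 3.24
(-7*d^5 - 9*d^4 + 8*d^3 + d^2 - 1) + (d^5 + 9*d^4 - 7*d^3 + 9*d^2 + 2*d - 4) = -6*d^5 + d^3 + 10*d^2 + 2*d - 5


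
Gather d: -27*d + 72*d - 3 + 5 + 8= 45*d + 10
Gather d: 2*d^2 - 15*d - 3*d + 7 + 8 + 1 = 2*d^2 - 18*d + 16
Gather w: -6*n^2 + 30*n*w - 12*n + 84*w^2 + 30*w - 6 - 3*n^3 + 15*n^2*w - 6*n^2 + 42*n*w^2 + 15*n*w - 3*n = -3*n^3 - 12*n^2 - 15*n + w^2*(42*n + 84) + w*(15*n^2 + 45*n + 30) - 6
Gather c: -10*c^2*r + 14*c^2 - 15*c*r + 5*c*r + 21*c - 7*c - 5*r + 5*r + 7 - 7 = c^2*(14 - 10*r) + c*(14 - 10*r)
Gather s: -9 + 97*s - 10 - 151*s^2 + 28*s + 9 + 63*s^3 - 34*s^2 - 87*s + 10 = 63*s^3 - 185*s^2 + 38*s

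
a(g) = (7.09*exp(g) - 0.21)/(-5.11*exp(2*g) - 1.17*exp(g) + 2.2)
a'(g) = (7.09*exp(g) - 0.21)*(10.22*exp(2*g) + 1.17*exp(g))/(-5.11*exp(2*g) - 1.17*exp(g) + 2.2)^2 + 7.09*exp(g)/(-5.11*exp(2*g) - 1.17*exp(g) + 2.2)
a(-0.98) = 2.35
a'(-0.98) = 6.80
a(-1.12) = 1.65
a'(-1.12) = 3.72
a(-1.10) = 1.73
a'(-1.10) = 4.01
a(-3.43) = 0.01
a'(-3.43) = 0.11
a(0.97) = -0.51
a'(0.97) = 0.52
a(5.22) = -0.01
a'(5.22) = 0.01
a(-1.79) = 0.52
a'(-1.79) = 0.77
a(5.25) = -0.01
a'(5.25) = 0.01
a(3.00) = -0.07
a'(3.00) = 0.07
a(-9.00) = -0.10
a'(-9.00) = 0.00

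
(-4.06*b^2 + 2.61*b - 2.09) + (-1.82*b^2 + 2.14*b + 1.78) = -5.88*b^2 + 4.75*b - 0.31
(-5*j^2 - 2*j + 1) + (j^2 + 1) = -4*j^2 - 2*j + 2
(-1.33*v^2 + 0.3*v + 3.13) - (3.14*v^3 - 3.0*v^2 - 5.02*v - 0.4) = -3.14*v^3 + 1.67*v^2 + 5.32*v + 3.53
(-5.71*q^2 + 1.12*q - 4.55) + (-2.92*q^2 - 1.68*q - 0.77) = -8.63*q^2 - 0.56*q - 5.32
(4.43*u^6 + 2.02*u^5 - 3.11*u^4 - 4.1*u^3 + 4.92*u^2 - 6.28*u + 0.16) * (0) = 0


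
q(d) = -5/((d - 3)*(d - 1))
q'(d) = 5/((d - 3)*(d - 1)^2) + 5/((d - 3)^2*(d - 1)) = 10*(d - 2)/((d - 3)^2*(d - 1)^2)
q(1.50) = 6.67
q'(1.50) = -8.89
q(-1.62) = -0.41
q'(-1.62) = -0.25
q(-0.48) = -0.97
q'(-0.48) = -0.93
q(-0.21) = -1.29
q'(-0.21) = -1.46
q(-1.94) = -0.34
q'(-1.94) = -0.19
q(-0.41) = -1.04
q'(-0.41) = -1.04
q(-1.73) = -0.39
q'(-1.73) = -0.22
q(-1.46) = -0.46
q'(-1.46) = -0.29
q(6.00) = -0.33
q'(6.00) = 0.18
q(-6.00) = -0.08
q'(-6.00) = -0.02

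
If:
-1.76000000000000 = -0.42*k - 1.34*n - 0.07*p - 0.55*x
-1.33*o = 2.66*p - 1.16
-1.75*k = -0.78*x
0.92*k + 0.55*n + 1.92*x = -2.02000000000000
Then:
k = 0.445714285714286*x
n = -4.23646753246753*x - 3.67272727272727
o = -141.1333283859*x - 190.026520847573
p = 70.5666641929499*x + 95.4493506493506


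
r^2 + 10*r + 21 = (r + 3)*(r + 7)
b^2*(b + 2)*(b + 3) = b^4 + 5*b^3 + 6*b^2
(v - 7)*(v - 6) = v^2 - 13*v + 42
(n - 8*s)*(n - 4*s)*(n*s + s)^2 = n^4*s^2 - 12*n^3*s^3 + 2*n^3*s^2 + 32*n^2*s^4 - 24*n^2*s^3 + n^2*s^2 + 64*n*s^4 - 12*n*s^3 + 32*s^4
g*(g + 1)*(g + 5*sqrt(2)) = g^3 + g^2 + 5*sqrt(2)*g^2 + 5*sqrt(2)*g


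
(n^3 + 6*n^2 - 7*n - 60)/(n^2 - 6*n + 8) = (n^3 + 6*n^2 - 7*n - 60)/(n^2 - 6*n + 8)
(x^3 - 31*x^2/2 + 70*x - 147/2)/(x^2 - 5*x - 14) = (2*x^2 - 17*x + 21)/(2*(x + 2))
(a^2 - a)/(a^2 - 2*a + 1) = a/(a - 1)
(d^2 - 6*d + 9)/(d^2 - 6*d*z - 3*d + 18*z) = (3 - d)/(-d + 6*z)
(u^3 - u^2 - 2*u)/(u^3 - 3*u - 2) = u/(u + 1)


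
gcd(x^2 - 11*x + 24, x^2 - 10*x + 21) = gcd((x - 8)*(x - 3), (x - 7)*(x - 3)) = x - 3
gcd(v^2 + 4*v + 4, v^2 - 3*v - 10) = v + 2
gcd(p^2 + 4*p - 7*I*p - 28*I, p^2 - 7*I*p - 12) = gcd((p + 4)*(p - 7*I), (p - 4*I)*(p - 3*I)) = 1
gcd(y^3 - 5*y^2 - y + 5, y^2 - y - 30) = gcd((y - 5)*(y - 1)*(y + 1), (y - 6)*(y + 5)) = 1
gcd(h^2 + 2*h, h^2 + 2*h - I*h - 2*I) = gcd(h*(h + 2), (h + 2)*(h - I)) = h + 2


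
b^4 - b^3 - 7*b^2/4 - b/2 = b*(b - 2)*(b + 1/2)^2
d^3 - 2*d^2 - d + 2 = (d - 2)*(d - 1)*(d + 1)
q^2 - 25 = (q - 5)*(q + 5)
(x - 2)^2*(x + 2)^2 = x^4 - 8*x^2 + 16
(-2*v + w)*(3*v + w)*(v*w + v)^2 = -6*v^4*w^2 - 12*v^4*w - 6*v^4 + v^3*w^3 + 2*v^3*w^2 + v^3*w + v^2*w^4 + 2*v^2*w^3 + v^2*w^2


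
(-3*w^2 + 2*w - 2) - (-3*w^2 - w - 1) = 3*w - 1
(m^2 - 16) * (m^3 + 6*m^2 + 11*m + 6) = m^5 + 6*m^4 - 5*m^3 - 90*m^2 - 176*m - 96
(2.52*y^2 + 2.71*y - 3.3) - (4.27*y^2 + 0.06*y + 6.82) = -1.75*y^2 + 2.65*y - 10.12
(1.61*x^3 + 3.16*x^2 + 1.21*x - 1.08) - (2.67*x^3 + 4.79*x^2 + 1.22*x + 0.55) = -1.06*x^3 - 1.63*x^2 - 0.01*x - 1.63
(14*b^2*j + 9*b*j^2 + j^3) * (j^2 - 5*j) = 14*b^2*j^3 - 70*b^2*j^2 + 9*b*j^4 - 45*b*j^3 + j^5 - 5*j^4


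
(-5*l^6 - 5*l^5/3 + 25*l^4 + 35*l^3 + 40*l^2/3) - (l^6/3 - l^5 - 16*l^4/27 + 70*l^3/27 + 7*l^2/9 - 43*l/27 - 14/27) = -16*l^6/3 - 2*l^5/3 + 691*l^4/27 + 875*l^3/27 + 113*l^2/9 + 43*l/27 + 14/27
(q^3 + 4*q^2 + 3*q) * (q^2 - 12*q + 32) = q^5 - 8*q^4 - 13*q^3 + 92*q^2 + 96*q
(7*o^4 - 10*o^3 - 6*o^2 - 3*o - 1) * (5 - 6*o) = -42*o^5 + 95*o^4 - 14*o^3 - 12*o^2 - 9*o - 5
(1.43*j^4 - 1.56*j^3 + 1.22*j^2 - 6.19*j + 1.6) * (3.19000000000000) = 4.5617*j^4 - 4.9764*j^3 + 3.8918*j^2 - 19.7461*j + 5.104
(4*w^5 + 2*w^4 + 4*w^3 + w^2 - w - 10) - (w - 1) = 4*w^5 + 2*w^4 + 4*w^3 + w^2 - 2*w - 9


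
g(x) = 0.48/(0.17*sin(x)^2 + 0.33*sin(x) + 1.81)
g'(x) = 0.48*(-0.34*sin(x)*cos(x) - 0.33*cos(x))/(0.17*sin(x)^2 + 0.33*sin(x) + 1.81)^2 = -(0.1632*sin(x) + 0.1584)*cos(x)/(0.17*sin(x)^2 + 0.33*sin(x) + 1.81)^2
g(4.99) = 0.29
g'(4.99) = -0.00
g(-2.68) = 0.28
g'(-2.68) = 0.03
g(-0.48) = 0.28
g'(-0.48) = -0.03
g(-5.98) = 0.25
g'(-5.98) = -0.05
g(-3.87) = 0.23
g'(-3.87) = 0.04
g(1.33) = 0.21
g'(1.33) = -0.01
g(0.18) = 0.26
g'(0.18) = -0.05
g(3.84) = 0.29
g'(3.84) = 0.01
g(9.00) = 0.24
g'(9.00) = 0.05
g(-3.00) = 0.27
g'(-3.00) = 0.04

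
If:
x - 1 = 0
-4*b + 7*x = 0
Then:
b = 7/4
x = 1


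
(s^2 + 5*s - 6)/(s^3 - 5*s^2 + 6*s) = (s^2 + 5*s - 6)/(s*(s^2 - 5*s + 6))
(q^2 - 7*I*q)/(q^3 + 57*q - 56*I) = q/(q^2 + 7*I*q + 8)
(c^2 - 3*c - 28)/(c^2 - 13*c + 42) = (c + 4)/(c - 6)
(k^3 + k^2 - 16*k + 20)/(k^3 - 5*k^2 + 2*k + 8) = (k^2 + 3*k - 10)/(k^2 - 3*k - 4)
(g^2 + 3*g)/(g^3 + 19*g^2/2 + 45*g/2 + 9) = 2*g/(2*g^2 + 13*g + 6)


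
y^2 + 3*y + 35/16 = (y + 5/4)*(y + 7/4)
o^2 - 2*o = o*(o - 2)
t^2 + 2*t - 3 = (t - 1)*(t + 3)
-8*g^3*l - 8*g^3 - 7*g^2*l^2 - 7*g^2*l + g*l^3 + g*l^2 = (-8*g + l)*(g + l)*(g*l + g)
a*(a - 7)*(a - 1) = a^3 - 8*a^2 + 7*a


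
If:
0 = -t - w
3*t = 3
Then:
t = 1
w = -1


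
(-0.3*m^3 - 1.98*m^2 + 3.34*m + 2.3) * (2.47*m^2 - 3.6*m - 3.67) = -0.741*m^5 - 3.8106*m^4 + 16.4788*m^3 + 0.9236*m^2 - 20.5378*m - 8.441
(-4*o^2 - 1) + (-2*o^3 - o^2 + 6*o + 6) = -2*o^3 - 5*o^2 + 6*o + 5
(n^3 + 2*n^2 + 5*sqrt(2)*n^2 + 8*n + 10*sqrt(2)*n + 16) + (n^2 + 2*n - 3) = n^3 + 3*n^2 + 5*sqrt(2)*n^2 + 10*n + 10*sqrt(2)*n + 13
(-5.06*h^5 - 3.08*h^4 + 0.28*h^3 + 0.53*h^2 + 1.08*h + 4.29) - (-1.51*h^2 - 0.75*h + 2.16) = -5.06*h^5 - 3.08*h^4 + 0.28*h^3 + 2.04*h^2 + 1.83*h + 2.13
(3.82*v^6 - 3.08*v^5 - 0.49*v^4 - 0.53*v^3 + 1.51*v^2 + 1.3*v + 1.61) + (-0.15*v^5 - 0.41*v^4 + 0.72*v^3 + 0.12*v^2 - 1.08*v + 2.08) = 3.82*v^6 - 3.23*v^5 - 0.9*v^4 + 0.19*v^3 + 1.63*v^2 + 0.22*v + 3.69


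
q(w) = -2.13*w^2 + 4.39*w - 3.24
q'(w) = 4.39 - 4.26*w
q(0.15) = -2.63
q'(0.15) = 3.75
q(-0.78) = -7.96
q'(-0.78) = 7.71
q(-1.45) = -14.08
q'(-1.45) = 10.57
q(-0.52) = -6.10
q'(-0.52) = 6.61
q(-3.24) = -39.82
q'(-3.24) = 18.19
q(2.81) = -7.72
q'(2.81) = -7.58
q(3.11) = -10.19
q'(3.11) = -8.86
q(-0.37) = -5.16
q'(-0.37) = 5.97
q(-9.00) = -215.28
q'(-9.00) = 42.73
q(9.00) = -136.26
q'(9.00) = -33.95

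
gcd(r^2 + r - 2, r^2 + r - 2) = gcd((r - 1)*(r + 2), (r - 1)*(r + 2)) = r^2 + r - 2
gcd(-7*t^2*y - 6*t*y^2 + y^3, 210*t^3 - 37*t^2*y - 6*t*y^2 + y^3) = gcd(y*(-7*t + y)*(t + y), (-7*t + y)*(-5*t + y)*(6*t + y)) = -7*t + y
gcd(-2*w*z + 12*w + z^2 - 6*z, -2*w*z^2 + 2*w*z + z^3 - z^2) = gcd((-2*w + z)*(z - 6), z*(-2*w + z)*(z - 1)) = -2*w + z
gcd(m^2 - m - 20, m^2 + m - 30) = m - 5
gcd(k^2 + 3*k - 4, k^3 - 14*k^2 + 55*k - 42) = k - 1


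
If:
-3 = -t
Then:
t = 3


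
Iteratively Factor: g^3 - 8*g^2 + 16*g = (g)*(g^2 - 8*g + 16) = g*(g - 4)*(g - 4)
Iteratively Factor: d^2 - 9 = (d + 3)*(d - 3)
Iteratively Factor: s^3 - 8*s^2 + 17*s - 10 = (s - 2)*(s^2 - 6*s + 5) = (s - 2)*(s - 1)*(s - 5)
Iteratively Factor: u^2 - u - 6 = (u + 2)*(u - 3)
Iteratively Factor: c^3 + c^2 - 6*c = (c - 2)*(c^2 + 3*c) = (c - 2)*(c + 3)*(c)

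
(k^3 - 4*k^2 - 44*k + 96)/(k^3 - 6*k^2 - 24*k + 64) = (k + 6)/(k + 4)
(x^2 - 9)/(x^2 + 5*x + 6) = (x - 3)/(x + 2)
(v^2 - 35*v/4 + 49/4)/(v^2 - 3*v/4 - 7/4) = (v - 7)/(v + 1)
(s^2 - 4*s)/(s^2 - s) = (s - 4)/(s - 1)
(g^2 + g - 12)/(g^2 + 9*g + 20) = (g - 3)/(g + 5)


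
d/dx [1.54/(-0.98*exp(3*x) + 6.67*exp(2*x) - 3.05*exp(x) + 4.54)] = (4.5276*exp(2*x) - 20.5436*exp(x) + 4.697)*exp(x)/(0.98*exp(3*x) - 6.67*exp(2*x) + 3.05*exp(x) - 4.54)^2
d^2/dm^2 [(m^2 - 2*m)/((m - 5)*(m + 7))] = 2*(-4*m^3 + 105*m^2 - 210*m + 1085)/(m^6 + 6*m^5 - 93*m^4 - 412*m^3 + 3255*m^2 + 7350*m - 42875)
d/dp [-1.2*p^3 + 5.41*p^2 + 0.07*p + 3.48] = -3.6*p^2 + 10.82*p + 0.07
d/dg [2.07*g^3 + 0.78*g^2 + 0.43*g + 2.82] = 6.21*g^2 + 1.56*g + 0.43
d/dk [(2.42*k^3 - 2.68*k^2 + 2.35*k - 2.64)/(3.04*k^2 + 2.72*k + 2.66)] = (7.3568*k^4 + 13.1648*k^3 + 4.878*k^2 + 1.7936*k + 13.4318)/(9.2416*k^4 + 16.5376*k^3 + 23.5712*k^2 + 14.4704*k + 7.0756)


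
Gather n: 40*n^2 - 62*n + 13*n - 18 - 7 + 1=40*n^2 - 49*n - 24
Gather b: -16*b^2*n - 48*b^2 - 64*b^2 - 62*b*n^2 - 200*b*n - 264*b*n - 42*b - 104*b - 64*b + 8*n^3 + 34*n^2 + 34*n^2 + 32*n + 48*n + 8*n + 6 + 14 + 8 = b^2*(-16*n - 112) + b*(-62*n^2 - 464*n - 210) + 8*n^3 + 68*n^2 + 88*n + 28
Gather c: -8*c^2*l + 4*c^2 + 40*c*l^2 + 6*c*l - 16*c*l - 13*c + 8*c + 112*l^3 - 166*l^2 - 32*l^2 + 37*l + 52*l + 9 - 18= c^2*(4 - 8*l) + c*(40*l^2 - 10*l - 5) + 112*l^3 - 198*l^2 + 89*l - 9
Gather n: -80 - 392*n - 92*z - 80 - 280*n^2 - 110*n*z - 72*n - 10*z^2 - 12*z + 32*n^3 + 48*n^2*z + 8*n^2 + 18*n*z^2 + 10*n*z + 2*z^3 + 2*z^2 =32*n^3 + n^2*(48*z - 272) + n*(18*z^2 - 100*z - 464) + 2*z^3 - 8*z^2 - 104*z - 160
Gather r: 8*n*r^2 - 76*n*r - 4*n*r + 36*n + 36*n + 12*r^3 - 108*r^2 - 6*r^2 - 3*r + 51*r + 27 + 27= 72*n + 12*r^3 + r^2*(8*n - 114) + r*(48 - 80*n) + 54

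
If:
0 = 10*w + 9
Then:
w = -9/10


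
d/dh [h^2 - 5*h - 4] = 2*h - 5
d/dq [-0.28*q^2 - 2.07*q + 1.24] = -0.56*q - 2.07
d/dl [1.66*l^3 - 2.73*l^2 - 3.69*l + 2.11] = 4.98*l^2 - 5.46*l - 3.69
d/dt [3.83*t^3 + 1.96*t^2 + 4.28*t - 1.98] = 11.49*t^2 + 3.92*t + 4.28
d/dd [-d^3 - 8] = -3*d^2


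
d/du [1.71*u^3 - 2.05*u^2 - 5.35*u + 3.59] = 5.13*u^2 - 4.1*u - 5.35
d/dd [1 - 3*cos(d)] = 3*sin(d)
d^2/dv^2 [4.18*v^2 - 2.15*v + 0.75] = 8.36000000000000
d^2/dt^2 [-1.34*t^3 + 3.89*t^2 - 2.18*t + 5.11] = 7.78 - 8.04*t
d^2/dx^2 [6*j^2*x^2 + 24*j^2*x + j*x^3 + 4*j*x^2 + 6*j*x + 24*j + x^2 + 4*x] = 12*j^2 + 6*j*x + 8*j + 2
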